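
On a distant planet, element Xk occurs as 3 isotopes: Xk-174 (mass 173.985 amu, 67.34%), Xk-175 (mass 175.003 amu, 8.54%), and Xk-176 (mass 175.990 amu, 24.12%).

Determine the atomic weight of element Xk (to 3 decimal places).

174.556 amu

The abundance-weighted mean is 0.6734 × 173.985 + 0.0854 × 175.003 + 0.2412 × 175.990
= 117.1615 + 14.9453 + 42.4488 = 174.5556 amu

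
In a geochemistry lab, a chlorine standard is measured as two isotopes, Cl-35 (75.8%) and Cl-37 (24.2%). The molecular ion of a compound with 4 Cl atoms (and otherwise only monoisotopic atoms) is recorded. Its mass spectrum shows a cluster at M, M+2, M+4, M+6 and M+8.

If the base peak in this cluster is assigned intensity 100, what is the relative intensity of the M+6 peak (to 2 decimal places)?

Binomial terms of (0.758 + 0.242)^4: M 0.3301, M+2 0.4216, M+4 0.2019, M+6 0.0430, M+8 0.0034 → M+2 is the base peak.
P(M+2) = C(4,1) × 0.758^3 × 0.242^1 = 4 × 0.43551951 × 0.2420 = 0.421583 (base)
P(M+6) = C(4,3) × 0.758^1 × 0.242^3 = 4 × 0.7580 × 0.01417249 = 0.042971
Relative intensity = 0.042971 / 0.421583 × 100 = 10.19

10.19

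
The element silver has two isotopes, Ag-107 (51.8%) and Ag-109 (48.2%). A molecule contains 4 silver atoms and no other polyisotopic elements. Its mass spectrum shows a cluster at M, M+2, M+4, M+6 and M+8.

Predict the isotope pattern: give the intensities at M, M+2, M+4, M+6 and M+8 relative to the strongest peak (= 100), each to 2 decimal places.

19.25 : 71.65 : 100.00 : 62.03 : 14.43

Each Ag atom is independently Ag-107 (p = 0.518) or Ag-109 (q = 0.482); the cluster is the binomial expansion (p + q)^4.
P(M) = 0.518^4 = 0.071998
P(M+2) = 4 × 0.518^3 × 0.482^1 = 0.267976
P(M+4) = 6 × 0.518^2 × 0.482^2 = 0.374029
P(M+6) = 4 × 0.518^1 × 0.482^3 = 0.232023
P(M+8) = 0.482^4 = 0.053974
The M+4 peak is largest (0.374029); scaling to 100 gives 19.25 : 71.65 : 100.00 : 62.03 : 14.43.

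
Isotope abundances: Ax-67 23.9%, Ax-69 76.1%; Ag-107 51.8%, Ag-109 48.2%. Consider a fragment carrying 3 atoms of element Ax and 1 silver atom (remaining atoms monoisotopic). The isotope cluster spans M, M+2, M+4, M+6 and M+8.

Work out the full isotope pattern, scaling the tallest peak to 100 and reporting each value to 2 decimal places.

1.65 : 17.30 : 64.88 : 100.00 : 49.58

Element Ax pattern (n=3): 0.01365192 : 0.13040724 : 0.41522976 : 0.44071108
Silver pattern (n=1): 0.5180 : 0.4820
Convolve the two distributions (both contribute in 2-u steps):
  M: 0.01365192×0.5180 = 0.007072
  M+2: 0.01365192×0.4820 + 0.13040724×0.5180 = 0.074131
  M+4: 0.13040724×0.4820 + 0.41522976×0.5180 = 0.277945
  M+6: 0.41522976×0.4820 + 0.44071108×0.5180 = 0.428429
  M+8: 0.44071108×0.4820 = 0.212423
Scale to base peak (0.428429) = 100: 1.65 : 17.30 : 64.88 : 100.00 : 49.58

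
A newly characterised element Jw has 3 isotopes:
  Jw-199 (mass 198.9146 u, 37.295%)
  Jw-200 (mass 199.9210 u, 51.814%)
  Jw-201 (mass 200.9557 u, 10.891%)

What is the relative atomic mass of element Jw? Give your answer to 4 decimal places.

Weight each isotope mass by its fractional abundance: 0.37295 × 198.9146 + 0.51814 × 199.9210 + 0.10891 × 200.9557
= 74.18520 + 103.58707 + 21.88609 = 199.65836 u

199.6584 u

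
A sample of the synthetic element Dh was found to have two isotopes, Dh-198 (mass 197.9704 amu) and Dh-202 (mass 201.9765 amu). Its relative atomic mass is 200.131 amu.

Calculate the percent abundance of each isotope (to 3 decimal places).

Writing the weighted mean with unknown fraction x of Dh-198:
197.9704·x + 201.9765·(1 − x) = 200.131
(197.9704 − 201.9765)·x = 200.131 − 201.9765
x = -1.8455 / -4.0061 = 0.46067 → 46.067% Dh-198, 53.933% Dh-202.

Dh-198: 46.067%, Dh-202: 53.933%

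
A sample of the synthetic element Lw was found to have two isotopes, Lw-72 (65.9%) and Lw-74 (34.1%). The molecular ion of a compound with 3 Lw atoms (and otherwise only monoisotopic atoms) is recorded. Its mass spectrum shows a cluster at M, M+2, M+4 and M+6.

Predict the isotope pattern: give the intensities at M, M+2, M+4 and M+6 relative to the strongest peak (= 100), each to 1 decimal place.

64.4 : 100.0 : 51.7 : 8.9

Expanding (0.659 + 0.341)^3:
P(M) = 0.659^3 = 0.286191
P(M+2) = 3 × 0.659^2 × 0.341^1 = 0.444269
P(M+4) = 3 × 0.659^1 × 0.341^2 = 0.229888
P(M+6) = 0.341^3 = 0.039652
The M+2 peak is largest (0.444269); scaling to 100 gives 64.4 : 100.0 : 51.7 : 8.9.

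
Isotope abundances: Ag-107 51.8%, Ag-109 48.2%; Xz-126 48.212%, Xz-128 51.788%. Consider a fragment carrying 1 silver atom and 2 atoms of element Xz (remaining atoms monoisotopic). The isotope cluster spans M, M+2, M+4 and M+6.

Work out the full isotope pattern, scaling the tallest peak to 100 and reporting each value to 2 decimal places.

Silver pattern (n=1): 0.5180 : 0.4820
Element Xz pattern (n=2): 0.23243969 : 0.49936061 : 0.26819969
Convolve the two distributions (both contribute in 2-u steps):
  M: 0.5180×0.23243969 = 0.120404
  M+2: 0.5180×0.49936061 + 0.4820×0.23243969 = 0.370705
  M+4: 0.5180×0.26819969 + 0.4820×0.49936061 = 0.379619
  M+6: 0.4820×0.26819969 = 0.129272
Scale to base peak (0.379619) = 100: 31.72 : 97.65 : 100.00 : 34.05

31.72 : 97.65 : 100.00 : 34.05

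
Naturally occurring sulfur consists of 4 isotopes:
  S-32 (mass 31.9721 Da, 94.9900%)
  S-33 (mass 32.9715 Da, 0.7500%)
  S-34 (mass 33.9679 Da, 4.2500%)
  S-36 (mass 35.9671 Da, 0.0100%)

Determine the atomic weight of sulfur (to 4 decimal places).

The abundance-weighted mean is 0.949900 × 31.9721 + 0.007500 × 32.9715 + 0.042500 × 33.9679 + 0.000100 × 35.9671
= 30.37030 + 0.24729 + 1.44364 + 0.00360 = 32.06483 Da

32.0648 Da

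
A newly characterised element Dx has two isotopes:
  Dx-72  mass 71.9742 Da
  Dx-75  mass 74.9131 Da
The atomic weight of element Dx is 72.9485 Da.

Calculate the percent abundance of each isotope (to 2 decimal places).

Writing the weighted mean with unknown fraction x of Dx-72:
71.9742·x + 74.9131·(1 − x) = 72.9485
(71.9742 − 74.9131)·x = 72.9485 − 74.9131
x = -1.9646 / -2.9389 = 0.66848 → 66.85% Dx-72, 33.15% Dx-75.

Dx-72: 66.85%, Dx-75: 33.15%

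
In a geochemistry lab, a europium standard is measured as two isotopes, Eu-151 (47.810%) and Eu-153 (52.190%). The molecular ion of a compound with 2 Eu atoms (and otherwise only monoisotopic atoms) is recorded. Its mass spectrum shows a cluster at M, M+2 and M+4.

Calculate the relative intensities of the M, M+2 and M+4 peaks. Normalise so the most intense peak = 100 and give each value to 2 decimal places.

The 2 Eu atoms are independent, so intensities follow the terms of (0.47810 + 0.52190)^2.
P(M) = 0.47810^2 = 0.228580
P(M+2) = 2 × 0.47810^1 × 0.52190^1 = 0.499041
P(M+4) = 0.52190^2 = 0.272380
The M+2 peak is largest (0.499041); scaling to 100 gives 45.80 : 100.00 : 54.58.

45.80 : 100.00 : 54.58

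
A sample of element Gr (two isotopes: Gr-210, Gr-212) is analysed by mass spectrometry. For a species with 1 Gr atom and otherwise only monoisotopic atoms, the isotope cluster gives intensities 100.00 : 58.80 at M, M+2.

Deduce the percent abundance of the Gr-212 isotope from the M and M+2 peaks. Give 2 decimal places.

Let p = fractional abundance of Gr-210. I(M+2)/I(M) = [C(1,1)·p^0·(1−p)] / p^1 = 1·(1−p)/p = 58.80/100.00 = 0.5880
(1−p)/p = 0.5880/1 = 0.5880  ⇒  p = 1/(1 + 0.5880) = 0.6297
Gr-210: 62.97%, Gr-212: 37.03%.

37.03%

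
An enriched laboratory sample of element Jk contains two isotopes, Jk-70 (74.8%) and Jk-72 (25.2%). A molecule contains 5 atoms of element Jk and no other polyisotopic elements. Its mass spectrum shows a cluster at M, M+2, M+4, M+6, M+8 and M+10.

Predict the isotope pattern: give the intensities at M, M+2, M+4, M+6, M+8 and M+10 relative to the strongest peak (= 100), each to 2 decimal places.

Each Jk atom is independently Jk-70 (p = 0.748) or Jk-72 (q = 0.252); the cluster is the binomial expansion (p + q)^5.
P(M) = 0.748^5 = 0.234157
P(M+2) = 5 × 0.748^4 × 0.252^1 = 0.394436
P(M+4) = 10 × 0.748^3 × 0.252^2 = 0.265770
P(M+6) = 10 × 0.748^2 × 0.252^3 = 0.089537
P(M+8) = 5 × 0.748^1 × 0.252^4 = 0.015083
P(M+10) = 0.252^5 = 0.001016
The M+2 peak is largest (0.394436); scaling to 100 gives 59.37 : 100.00 : 67.38 : 22.70 : 3.82 : 0.26.

59.37 : 100.00 : 67.38 : 22.70 : 3.82 : 0.26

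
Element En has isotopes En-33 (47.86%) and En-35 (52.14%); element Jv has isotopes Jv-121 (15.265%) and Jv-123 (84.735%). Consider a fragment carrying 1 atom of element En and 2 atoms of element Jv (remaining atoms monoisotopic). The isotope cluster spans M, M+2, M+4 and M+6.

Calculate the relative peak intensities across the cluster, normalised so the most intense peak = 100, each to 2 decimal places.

Element En pattern (n=1): 0.4786 : 0.5214
Element Jv pattern (n=2): 0.02330202 : 0.25869596 : 0.71800202
Convolve the two distributions (both contribute in 2-u steps):
  M: 0.4786×0.02330202 = 0.011152
  M+2: 0.4786×0.25869596 + 0.5214×0.02330202 = 0.135962
  M+4: 0.4786×0.71800202 + 0.5214×0.25869596 = 0.478520
  M+6: 0.5214×0.71800202 = 0.374366
Scale to base peak (0.478520) = 100: 2.33 : 28.41 : 100.00 : 78.23

2.33 : 28.41 : 100.00 : 78.23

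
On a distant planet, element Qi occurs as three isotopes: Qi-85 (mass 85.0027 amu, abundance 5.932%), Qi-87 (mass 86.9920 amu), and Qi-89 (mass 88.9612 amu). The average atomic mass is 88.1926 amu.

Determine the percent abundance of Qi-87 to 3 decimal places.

Let x and y be the fractions of Qi-87 and Qi-89. Then x + y = 1 − 0.05932 = 0.94068 and 86.9920x + 88.9612y = 88.1926 − 0.05932×85.0027 = 83.150239836.
Substituting: 86.9920x + 88.9612(0.94068 − x) = 83.150239836
(86.9920 − 88.9612)x = -0.53378178  ⇒  x = 0.27107, y = 0.66961
Qi-87: 27.107%, Qi-89: 66.961%.

27.107%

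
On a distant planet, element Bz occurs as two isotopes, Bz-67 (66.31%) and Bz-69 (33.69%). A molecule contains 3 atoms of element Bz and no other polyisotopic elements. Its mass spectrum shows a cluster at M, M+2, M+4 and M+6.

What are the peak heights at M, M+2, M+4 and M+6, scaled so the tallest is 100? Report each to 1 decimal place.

65.6 : 100.0 : 50.8 : 8.6

The 3 Bz atoms are independent, so intensities follow the terms of (0.6631 + 0.3369)^3.
P(M) = 0.6631^3 = 0.291566
P(M+2) = 3 × 0.6631^2 × 0.3369^1 = 0.444406
P(M+4) = 3 × 0.6631^1 × 0.3369^2 = 0.225789
P(M+6) = 0.3369^3 = 0.038239
The M+2 peak is largest (0.444406); scaling to 100 gives 65.6 : 100.0 : 50.8 : 8.6.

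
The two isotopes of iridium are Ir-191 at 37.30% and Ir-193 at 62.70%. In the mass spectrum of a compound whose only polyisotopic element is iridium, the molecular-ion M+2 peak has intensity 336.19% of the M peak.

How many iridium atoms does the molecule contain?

With n Ir atoms, P(M+2)/P(M) = C(n,1)·p^(n−1)q / p^n = n·q/p = n · 0.6270/0.3730.
n = 3.3619 × 0.3730/0.6270 = 2.00 ≈ 2

2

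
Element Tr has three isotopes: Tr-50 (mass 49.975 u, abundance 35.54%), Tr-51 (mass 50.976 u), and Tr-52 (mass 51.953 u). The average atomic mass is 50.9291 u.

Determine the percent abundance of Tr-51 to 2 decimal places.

The remaining 64.46% is split between Tr-51 (fraction x) and Tr-52 (fraction 0.6446 − x).
Substituting: 50.976x + 51.953(0.6446 − x) = 33.167985
(50.976 − 51.953)x = -0.3209188  ⇒  x = 0.32847, y = 0.31613
Tr-51: 32.85%, Tr-52: 31.61%.

32.85%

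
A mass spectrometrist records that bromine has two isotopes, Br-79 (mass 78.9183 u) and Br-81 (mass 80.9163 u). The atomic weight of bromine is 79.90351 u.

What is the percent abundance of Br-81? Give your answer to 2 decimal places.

49.31%

Let x be the fractional abundance of Br-79; then Br-81 has abundance 1 − x.
78.9183·x + 80.9163·(1 − x) = 79.90351
(78.9183 − 80.9163)·x = 79.90351 − 80.9163
x = -1.01279 / -1.9980 = 0.50690 → 50.69% Br-79, 49.31% Br-81.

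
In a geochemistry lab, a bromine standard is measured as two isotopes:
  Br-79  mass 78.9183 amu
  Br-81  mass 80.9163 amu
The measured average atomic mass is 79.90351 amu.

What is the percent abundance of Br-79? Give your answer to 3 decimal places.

50.690%

With x = fraction of Br-79 (so Br-81 is 1 − x):
78.9183·x + 80.9163·(1 − x) = 79.90351
(78.9183 − 80.9163)·x = 79.90351 − 80.9163
x = -1.01279 / -1.9980 = 0.50690 → 50.690% Br-79, 49.310% Br-81.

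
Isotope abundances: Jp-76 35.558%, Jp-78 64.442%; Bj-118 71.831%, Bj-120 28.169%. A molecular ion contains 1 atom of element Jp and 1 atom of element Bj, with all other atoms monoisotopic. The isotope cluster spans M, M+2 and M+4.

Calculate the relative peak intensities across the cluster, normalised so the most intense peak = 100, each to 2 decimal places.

Element Jp pattern (n=1): 0.35558 : 0.64442
Element Bj pattern (n=1): 0.71831 : 0.28169
Convolve the two distributions (both contribute in 2-u steps):
  M: 0.35558×0.71831 = 0.255417
  M+2: 0.35558×0.28169 + 0.64442×0.71831 = 0.563057
  M+4: 0.64442×0.28169 = 0.181527
Scale to base peak (0.563057) = 100: 45.36 : 100.00 : 32.24

45.36 : 100.00 : 32.24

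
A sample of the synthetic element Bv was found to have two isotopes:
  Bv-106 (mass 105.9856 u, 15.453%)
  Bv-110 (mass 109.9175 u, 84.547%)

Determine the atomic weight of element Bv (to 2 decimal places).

109.31 u

The abundance-weighted mean is 0.15453 × 105.9856 + 0.84547 × 109.9175
= 16.37795 + 92.93195 = 109.30990 u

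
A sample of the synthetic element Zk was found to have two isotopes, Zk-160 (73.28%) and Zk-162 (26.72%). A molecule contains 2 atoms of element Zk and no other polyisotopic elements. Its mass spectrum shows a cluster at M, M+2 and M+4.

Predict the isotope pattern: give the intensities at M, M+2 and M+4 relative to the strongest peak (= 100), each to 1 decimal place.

Each Zk atom is independently Zk-160 (p = 0.7328) or Zk-162 (q = 0.2672); the cluster is the binomial expansion (p + q)^2.
P(M) = 0.7328^2 = 0.536996
P(M+2) = 2 × 0.7328^1 × 0.2672^1 = 0.391608
P(M+4) = 0.2672^2 = 0.071396
The M peak is largest (0.536996); scaling to 100 gives 100.0 : 72.9 : 13.3.

100.0 : 72.9 : 13.3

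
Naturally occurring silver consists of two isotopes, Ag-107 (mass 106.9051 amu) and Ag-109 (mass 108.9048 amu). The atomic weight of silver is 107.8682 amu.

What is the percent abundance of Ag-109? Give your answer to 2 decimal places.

48.16%

With x = fraction of Ag-107 (so Ag-109 is 1 − x):
106.9051·x + 108.9048·(1 − x) = 107.8682
(106.9051 − 108.9048)·x = 107.8682 − 108.9048
x = -1.0366 / -1.9997 = 0.51838 → 51.84% Ag-107, 48.16% Ag-109.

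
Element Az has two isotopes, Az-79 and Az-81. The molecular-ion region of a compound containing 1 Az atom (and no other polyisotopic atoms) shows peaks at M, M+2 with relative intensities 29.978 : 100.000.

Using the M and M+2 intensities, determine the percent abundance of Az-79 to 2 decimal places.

If p is the fraction of Az that is Az-79, then I(M+2)/I(M) = [C(1,1)·p^0·(1−p)] / p^1 = 1·(1−p)/p = 100.000/29.978 = 3.3358
(1−p)/p = 3.3358/1 = 3.3358  ⇒  p = 1/(1 + 3.3358) = 0.2306
Az-79: 23.06%, Az-81: 76.94%.

23.06%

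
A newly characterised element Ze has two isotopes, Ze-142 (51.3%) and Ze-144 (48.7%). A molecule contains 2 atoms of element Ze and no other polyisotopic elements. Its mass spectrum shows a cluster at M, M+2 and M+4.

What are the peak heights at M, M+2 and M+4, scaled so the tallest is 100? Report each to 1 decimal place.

Each Ze atom is independently Ze-142 (p = 0.513) or Ze-144 (q = 0.487); the cluster is the binomial expansion (p + q)^2.
P(M) = 0.513^2 = 0.263169
P(M+2) = 2 × 0.513^1 × 0.487^1 = 0.499662
P(M+4) = 0.487^2 = 0.237169
The M+2 peak is largest (0.499662); scaling to 100 gives 52.7 : 100.0 : 47.5.

52.7 : 100.0 : 47.5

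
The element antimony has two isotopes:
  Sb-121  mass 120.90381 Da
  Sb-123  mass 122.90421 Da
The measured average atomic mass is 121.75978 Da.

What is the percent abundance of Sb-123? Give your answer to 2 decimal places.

With x = fraction of Sb-121 (so Sb-123 is 1 − x):
120.90381·x + 122.90421·(1 − x) = 121.75978
(120.90381 − 122.90421)·x = 121.75978 − 122.90421
x = -1.14443 / -2.00040 = 0.57210 → 57.21% Sb-121, 42.79% Sb-123.

42.79%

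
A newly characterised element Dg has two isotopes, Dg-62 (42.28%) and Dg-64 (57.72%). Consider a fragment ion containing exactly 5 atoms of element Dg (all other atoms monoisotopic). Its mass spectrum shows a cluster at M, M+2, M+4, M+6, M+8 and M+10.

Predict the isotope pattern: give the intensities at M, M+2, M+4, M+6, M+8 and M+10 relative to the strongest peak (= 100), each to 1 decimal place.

Expanding (0.4228 + 0.5772)^5:
P(M) = 0.4228^5 = 0.013511
P(M+2) = 5 × 0.4228^4 × 0.5772^1 = 0.092222
P(M+4) = 10 × 0.4228^3 × 0.5772^2 = 0.251801
P(M+6) = 10 × 0.4228^2 × 0.5772^3 = 0.343755
P(M+8) = 5 × 0.4228^1 × 0.5772^4 = 0.234644
P(M+10) = 0.5772^5 = 0.064067
The M+6 peak is largest (0.343755); scaling to 100 gives 3.9 : 26.8 : 73.3 : 100.0 : 68.3 : 18.6.

3.9 : 26.8 : 73.3 : 100.0 : 68.3 : 18.6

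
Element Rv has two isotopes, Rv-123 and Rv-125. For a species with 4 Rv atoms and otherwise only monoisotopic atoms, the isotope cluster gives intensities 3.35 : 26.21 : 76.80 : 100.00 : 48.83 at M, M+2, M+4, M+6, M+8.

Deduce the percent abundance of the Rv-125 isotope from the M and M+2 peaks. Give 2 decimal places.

Write p for the Rv-123 fraction. I(M+2)/I(M) = [C(4,1)·p^3·(1−p)] / p^4 = 4·(1−p)/p = 26.21/3.35 = 7.8239
(1−p)/p = 7.8239/4 = 1.9560  ⇒  p = 1/(1 + 1.9560) = 0.3383
Rv-123: 33.83%, Rv-125: 66.17%.

66.17%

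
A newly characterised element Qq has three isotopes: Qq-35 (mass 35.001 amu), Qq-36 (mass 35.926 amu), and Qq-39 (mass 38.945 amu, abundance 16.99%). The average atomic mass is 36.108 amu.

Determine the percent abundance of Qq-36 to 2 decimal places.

47.23%

The remaining 83.01% is split between Qq-35 (fraction x) and Qq-36 (fraction 0.8301 − x).
Substituting: 35.001x + 35.926(0.8301 − x) = 29.4912445
(35.001 − 35.926)x = -0.3309281  ⇒  x = 0.35776, y = 0.47234
Qq-35: 35.78%, Qq-36: 47.23%.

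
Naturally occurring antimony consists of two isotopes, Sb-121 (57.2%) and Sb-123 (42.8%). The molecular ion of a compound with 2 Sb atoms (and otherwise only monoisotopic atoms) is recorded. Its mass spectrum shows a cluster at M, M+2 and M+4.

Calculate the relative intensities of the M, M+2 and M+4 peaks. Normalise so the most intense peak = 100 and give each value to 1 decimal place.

66.8 : 100.0 : 37.4

The 2 Sb atoms are independent, so intensities follow the terms of (0.572 + 0.428)^2.
P(M) = 0.572^2 = 0.327184
P(M+2) = 2 × 0.572^1 × 0.428^1 = 0.489632
P(M+4) = 0.428^2 = 0.183184
The M+2 peak is largest (0.489632); scaling to 100 gives 66.8 : 100.0 : 37.4.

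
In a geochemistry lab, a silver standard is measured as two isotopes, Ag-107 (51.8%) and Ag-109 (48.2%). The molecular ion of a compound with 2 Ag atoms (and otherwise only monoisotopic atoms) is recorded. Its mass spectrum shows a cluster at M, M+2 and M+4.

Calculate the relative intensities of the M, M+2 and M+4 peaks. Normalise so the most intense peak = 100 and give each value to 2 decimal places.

Each Ag atom is independently Ag-107 (p = 0.518) or Ag-109 (q = 0.482); the cluster is the binomial expansion (p + q)^2.
P(M) = 0.518^2 = 0.268324
P(M+2) = 2 × 0.518^1 × 0.482^1 = 0.499352
P(M+4) = 0.482^2 = 0.232324
The M+2 peak is largest (0.499352); scaling to 100 gives 53.73 : 100.00 : 46.53.

53.73 : 100.00 : 46.53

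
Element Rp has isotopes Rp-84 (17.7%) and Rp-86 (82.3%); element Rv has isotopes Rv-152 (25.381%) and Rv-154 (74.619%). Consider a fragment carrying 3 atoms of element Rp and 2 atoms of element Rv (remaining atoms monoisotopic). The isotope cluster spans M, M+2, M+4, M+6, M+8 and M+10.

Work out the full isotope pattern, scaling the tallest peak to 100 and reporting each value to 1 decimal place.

Element Rp pattern (n=3): 0.00554523 : 0.0773513 : 0.3596617 : 0.55744177
Element Rv pattern (n=2): 0.06441952 : 0.37878097 : 0.55679952
Convolve the two distributions (both contribute in 2-u steps):
  M: 0.00554523×0.06441952 = 0.000357
  M+2: 0.00554523×0.37878097 + 0.0773513×0.06441952 = 0.007083
  M+4: 0.00554523×0.55679952 + 0.0773513×0.37878097 + 0.3596617×0.06441952 = 0.055556
  M+6: 0.0773513×0.55679952 + 0.3596617×0.37878097 + 0.55744177×0.06441952 = 0.215212
  M+8: 0.3596617×0.55679952 + 0.55744177×0.37878097 = 0.411408
  M+10: 0.55744177×0.55679952 = 0.310383
Scale to base peak (0.411408) = 100: 0.1 : 1.7 : 13.5 : 52.3 : 100.0 : 75.4

0.1 : 1.7 : 13.5 : 52.3 : 100.0 : 75.4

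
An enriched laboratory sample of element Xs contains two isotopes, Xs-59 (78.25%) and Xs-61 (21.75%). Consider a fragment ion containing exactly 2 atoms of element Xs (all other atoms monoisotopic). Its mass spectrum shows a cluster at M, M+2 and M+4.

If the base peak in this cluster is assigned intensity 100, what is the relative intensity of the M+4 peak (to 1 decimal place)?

7.7

Term probabilities: M 0.6123, M+2 0.3404, M+4 0.0473. Base peak = M.
P(M) = C(2,0) × 0.7825^2 × 0.2175^0 = 1 × 0.61230625 × 1.0000 = 0.612306 (base)
P(M+4) = C(2,2) × 0.7825^0 × 0.2175^2 = 1 × 1.0000 × 0.04730625 = 0.047306
Relative intensity = 0.047306 / 0.612306 × 100 = 7.7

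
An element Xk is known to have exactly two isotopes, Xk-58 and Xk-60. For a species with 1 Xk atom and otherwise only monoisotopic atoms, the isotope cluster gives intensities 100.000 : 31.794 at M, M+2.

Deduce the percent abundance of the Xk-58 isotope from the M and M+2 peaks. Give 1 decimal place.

If p is the fraction of Xk that is Xk-58, then I(M+2)/I(M) = [C(1,1)·p^0·(1−p)] / p^1 = 1·(1−p)/p = 31.794/100.000 = 0.3179
(1−p)/p = 0.3179/1 = 0.3179  ⇒  p = 1/(1 + 0.3179) = 0.7588
Xk-58: 75.9%, Xk-60: 24.1%.

75.9%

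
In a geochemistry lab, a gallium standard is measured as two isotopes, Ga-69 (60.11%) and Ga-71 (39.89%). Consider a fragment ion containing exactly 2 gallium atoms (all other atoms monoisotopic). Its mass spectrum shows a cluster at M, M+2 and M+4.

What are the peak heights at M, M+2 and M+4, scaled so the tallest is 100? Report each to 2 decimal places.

The 2 Ga atoms are independent, so intensities follow the terms of (0.6011 + 0.3989)^2.
P(M) = 0.6011^2 = 0.361321
P(M+2) = 2 × 0.6011^1 × 0.3989^1 = 0.479558
P(M+4) = 0.3989^2 = 0.159121
The M+2 peak is largest (0.479558); scaling to 100 gives 75.34 : 100.00 : 33.18.

75.34 : 100.00 : 33.18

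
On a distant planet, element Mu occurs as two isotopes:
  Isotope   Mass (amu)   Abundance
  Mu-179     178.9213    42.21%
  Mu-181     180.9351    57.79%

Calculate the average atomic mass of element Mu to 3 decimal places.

180.085 amu

Weight each isotope mass by its fractional abundance: 0.4221 × 178.9213 + 0.5779 × 180.9351
= 75.52268 + 104.56239 = 180.08507 amu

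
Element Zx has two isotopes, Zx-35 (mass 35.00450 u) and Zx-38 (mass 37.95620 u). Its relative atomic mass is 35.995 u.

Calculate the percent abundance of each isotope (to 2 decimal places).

With x = fraction of Zx-35 (so Zx-38 is 1 − x):
35.00450·x + 37.95620·(1 − x) = 35.995
(35.00450 − 37.95620)·x = 35.995 − 37.95620
x = -1.96120 / -2.95170 = 0.66443 → 66.44% Zx-35, 33.56% Zx-38.

Zx-35: 66.44%, Zx-38: 33.56%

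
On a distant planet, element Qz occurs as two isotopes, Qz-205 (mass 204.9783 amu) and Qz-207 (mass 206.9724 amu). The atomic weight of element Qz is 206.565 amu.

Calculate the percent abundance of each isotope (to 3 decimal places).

Qz-205: 20.430%, Qz-207: 79.570%

Writing the weighted mean with unknown fraction x of Qz-205:
204.9783·x + 206.9724·(1 − x) = 206.565
(204.9783 − 206.9724)·x = 206.565 − 206.9724
x = -0.4074 / -1.9941 = 0.20430 → 20.430% Qz-205, 79.570% Qz-207.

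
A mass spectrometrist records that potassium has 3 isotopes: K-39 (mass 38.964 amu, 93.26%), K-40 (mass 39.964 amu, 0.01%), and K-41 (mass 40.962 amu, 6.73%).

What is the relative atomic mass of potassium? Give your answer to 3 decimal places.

The abundance-weighted mean is 0.9326 × 38.964 + 0.0001 × 39.964 + 0.0673 × 40.962
= 36.3378 + 0.0040 + 2.7567 = 39.0985 amu

39.099 amu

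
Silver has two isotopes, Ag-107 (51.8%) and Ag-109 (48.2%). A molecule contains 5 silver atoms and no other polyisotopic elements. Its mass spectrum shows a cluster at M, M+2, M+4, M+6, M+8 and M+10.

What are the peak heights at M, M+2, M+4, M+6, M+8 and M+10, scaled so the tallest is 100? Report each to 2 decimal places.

11.55 : 53.73 : 100.00 : 93.05 : 43.29 : 8.06

The 5 Ag atoms are independent, so intensities follow the terms of (0.518 + 0.482)^5.
P(M) = 0.518^5 = 0.037295
P(M+2) = 5 × 0.518^4 × 0.482^1 = 0.173515
P(M+4) = 10 × 0.518^3 × 0.482^2 = 0.322911
P(M+6) = 10 × 0.518^2 × 0.482^3 = 0.300470
P(M+8) = 5 × 0.518^1 × 0.482^4 = 0.139794
P(M+10) = 0.482^5 = 0.026016
The M+4 peak is largest (0.322911); scaling to 100 gives 11.55 : 53.73 : 100.00 : 93.05 : 43.29 : 8.06.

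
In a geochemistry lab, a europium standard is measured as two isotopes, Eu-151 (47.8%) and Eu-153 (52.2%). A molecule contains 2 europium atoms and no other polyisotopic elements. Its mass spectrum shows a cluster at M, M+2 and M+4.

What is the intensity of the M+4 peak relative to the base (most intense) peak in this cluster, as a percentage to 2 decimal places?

54.60%

Term probabilities: M 0.2285, M+2 0.4990, M+4 0.2725. Base peak = M+2.
P(M+2) = C(2,1) × 0.478^1 × 0.522^1 = 2 × 0.4780 × 0.5220 = 0.499032 (base)
P(M+4) = C(2,2) × 0.478^0 × 0.522^2 = 1 × 1.0000 × 0.272484 = 0.272484
Relative intensity = 0.272484 / 0.499032 × 100 = 54.60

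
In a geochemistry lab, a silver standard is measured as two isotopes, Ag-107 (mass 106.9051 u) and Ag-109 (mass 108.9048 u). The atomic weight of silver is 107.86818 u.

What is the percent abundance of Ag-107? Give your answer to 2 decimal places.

Writing the weighted mean with unknown fraction x of Ag-107:
106.9051·x + 108.9048·(1 − x) = 107.86818
(106.9051 − 108.9048)·x = 107.86818 − 108.9048
x = -1.03662 / -1.9997 = 0.51839 → 51.84% Ag-107, 48.16% Ag-109.

51.84%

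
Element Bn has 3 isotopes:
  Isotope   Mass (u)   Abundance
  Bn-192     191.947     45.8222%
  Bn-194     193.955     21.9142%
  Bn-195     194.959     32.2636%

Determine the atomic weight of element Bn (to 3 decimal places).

193.359 u

Average mass = Σ (abundance × isotope mass) = 0.458222 × 191.947 + 0.219142 × 193.955 + 0.322636 × 194.959
= 87.9543 + 42.5037 + 62.9008 = 193.3588 u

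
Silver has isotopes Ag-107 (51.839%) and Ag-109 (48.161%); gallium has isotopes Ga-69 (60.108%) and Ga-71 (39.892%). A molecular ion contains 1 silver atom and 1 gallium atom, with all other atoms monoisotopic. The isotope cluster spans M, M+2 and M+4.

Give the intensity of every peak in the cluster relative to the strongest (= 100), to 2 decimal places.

Silver pattern (n=1): 0.51839 : 0.48161
Gallium pattern (n=1): 0.60108 : 0.39892
Convolve the two distributions (both contribute in 2-u steps):
  M: 0.51839×0.60108 = 0.311594
  M+2: 0.51839×0.39892 + 0.48161×0.60108 = 0.496282
  M+4: 0.48161×0.39892 = 0.192124
Scale to base peak (0.496282) = 100: 62.79 : 100.00 : 38.71

62.79 : 100.00 : 38.71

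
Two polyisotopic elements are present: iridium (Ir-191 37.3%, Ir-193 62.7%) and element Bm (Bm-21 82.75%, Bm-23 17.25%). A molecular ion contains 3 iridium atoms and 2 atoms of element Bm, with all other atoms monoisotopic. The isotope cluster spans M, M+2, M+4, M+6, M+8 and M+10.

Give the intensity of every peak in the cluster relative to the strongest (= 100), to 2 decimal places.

Iridium pattern (n=3): 0.05189512 : 0.26170165 : 0.43991135 : 0.24649188
Element Bm pattern (n=2): 0.68475625 : 0.2854875 : 0.02975625
Convolve the two distributions (both contribute in 2-u steps):
  M: 0.05189512×0.68475625 = 0.035536
  M+2: 0.05189512×0.2854875 + 0.26170165×0.68475625 = 0.194017
  M+4: 0.05189512×0.02975625 + 0.26170165×0.2854875 + 0.43991135×0.68475625 = 0.377489
  M+6: 0.26170165×0.02975625 + 0.43991135×0.2854875 + 0.24649188×0.68475625 = 0.302163
  M+8: 0.43991135×0.02975625 + 0.24649188×0.2854875 = 0.083460
  M+10: 0.24649188×0.02975625 = 0.007335
Scale to base peak (0.377489) = 100: 9.41 : 51.40 : 100.00 : 80.05 : 22.11 : 1.94

9.41 : 51.40 : 100.00 : 80.05 : 22.11 : 1.94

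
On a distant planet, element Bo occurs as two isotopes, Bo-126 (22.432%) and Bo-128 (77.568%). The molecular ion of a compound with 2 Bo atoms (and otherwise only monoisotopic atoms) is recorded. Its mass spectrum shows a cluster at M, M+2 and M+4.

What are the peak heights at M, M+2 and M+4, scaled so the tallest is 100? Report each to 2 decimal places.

Expanding (0.22432 + 0.77568)^2:
P(M) = 0.22432^2 = 0.050319
P(M+2) = 2 × 0.22432^1 × 0.77568^1 = 0.348001
P(M+4) = 0.77568^2 = 0.601679
The M+4 peak is largest (0.601679); scaling to 100 gives 8.36 : 57.84 : 100.00.

8.36 : 57.84 : 100.00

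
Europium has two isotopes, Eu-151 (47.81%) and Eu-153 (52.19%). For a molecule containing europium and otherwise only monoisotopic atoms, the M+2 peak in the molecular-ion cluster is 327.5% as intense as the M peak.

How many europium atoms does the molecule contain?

With n Eu atoms, P(M+2)/P(M) = C(n,1)·p^(n−1)q / p^n = n·q/p = n · 0.5219/0.4781.
n = 3.275 × 0.4781/0.5219 = 3.00 ≈ 3

3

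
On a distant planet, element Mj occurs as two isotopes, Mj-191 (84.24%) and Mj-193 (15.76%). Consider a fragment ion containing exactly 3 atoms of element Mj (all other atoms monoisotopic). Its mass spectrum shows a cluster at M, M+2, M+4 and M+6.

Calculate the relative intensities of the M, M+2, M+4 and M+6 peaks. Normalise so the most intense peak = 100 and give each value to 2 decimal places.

Expanding (0.8424 + 0.1576)^3:
P(M) = 0.8424^3 = 0.597799
P(M+2) = 3 × 0.8424^2 × 0.1576^1 = 0.335517
P(M+4) = 3 × 0.8424^1 × 0.1576^2 = 0.062770
P(M+6) = 0.1576^3 = 0.003914
The M peak is largest (0.597799); scaling to 100 gives 100.00 : 56.13 : 10.50 : 0.65.

100.00 : 56.13 : 10.50 : 0.65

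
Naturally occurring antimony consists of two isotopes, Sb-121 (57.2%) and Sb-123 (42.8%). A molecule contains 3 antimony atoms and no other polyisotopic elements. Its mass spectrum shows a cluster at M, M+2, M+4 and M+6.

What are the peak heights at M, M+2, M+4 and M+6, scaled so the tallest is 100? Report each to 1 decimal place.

Each Sb atom is independently Sb-121 (p = 0.572) or Sb-123 (q = 0.428); the cluster is the binomial expansion (p + q)^3.
P(M) = 0.572^3 = 0.187149
P(M+2) = 3 × 0.572^2 × 0.428^1 = 0.420104
P(M+4) = 3 × 0.572^1 × 0.428^2 = 0.314344
P(M+6) = 0.428^3 = 0.078403
The M+2 peak is largest (0.420104); scaling to 100 gives 44.5 : 100.0 : 74.8 : 18.7.

44.5 : 100.0 : 74.8 : 18.7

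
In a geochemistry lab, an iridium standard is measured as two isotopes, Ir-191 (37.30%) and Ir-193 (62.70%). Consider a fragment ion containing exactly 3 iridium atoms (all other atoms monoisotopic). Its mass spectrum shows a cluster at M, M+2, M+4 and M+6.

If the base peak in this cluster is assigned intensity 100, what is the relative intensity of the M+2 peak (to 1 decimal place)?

59.5

(0.3730 + 0.6270)^3 gives M 0.0519, M+2 0.2617, M+4 0.4399, M+6 0.2465; the largest is M+4.
P(M+4) = C(3,2) × 0.3730^1 × 0.6270^2 = 3 × 0.3730 × 0.393129 = 0.439911 (base)
P(M+2) = C(3,1) × 0.3730^2 × 0.6270^1 = 3 × 0.139129 × 0.6270 = 0.261702
Relative intensity = 0.261702 / 0.439911 × 100 = 59.5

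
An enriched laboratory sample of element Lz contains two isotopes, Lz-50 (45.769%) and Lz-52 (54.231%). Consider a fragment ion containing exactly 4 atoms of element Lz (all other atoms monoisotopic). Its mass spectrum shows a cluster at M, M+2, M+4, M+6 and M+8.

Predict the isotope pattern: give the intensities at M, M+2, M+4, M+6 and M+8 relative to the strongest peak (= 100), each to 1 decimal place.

11.9 : 56.3 : 100.0 : 79.0 : 23.4

Expanding (0.45769 + 0.54231)^4:
P(M) = 0.45769^4 = 0.043882
P(M+2) = 4 × 0.45769^3 × 0.54231^1 = 0.207980
P(M+4) = 6 × 0.45769^2 × 0.54231^2 = 0.369649
P(M+6) = 4 × 0.45769^1 × 0.54231^3 = 0.291994
P(M+8) = 0.54231^4 = 0.086495
The M+4 peak is largest (0.369649); scaling to 100 gives 11.9 : 56.3 : 100.0 : 79.0 : 23.4.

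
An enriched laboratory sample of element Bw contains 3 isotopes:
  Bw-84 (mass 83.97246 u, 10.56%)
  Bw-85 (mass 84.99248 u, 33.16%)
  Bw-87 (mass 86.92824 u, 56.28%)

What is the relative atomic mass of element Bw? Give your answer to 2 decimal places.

85.97 u

Average mass = Σ (abundance × isotope mass) = 0.1056 × 83.97246 + 0.3316 × 84.99248 + 0.5628 × 86.92824
= 8.867492 + 28.183506 + 48.923213 = 85.974211 u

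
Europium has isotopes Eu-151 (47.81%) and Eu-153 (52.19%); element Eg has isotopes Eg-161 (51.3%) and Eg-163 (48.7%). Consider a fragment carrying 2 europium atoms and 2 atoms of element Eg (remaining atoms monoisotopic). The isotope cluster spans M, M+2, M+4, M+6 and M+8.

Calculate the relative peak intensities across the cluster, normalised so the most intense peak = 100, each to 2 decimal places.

Europium pattern (n=2): 0.22857961 : 0.49904078 : 0.27237961
Element Eg pattern (n=2): 0.263169 : 0.499662 : 0.237169
Convolve the two distributions (both contribute in 2-u steps):
  M: 0.22857961×0.263169 = 0.060155
  M+2: 0.22857961×0.499662 + 0.49904078×0.263169 = 0.245545
  M+4: 0.22857961×0.237169 + 0.49904078×0.499662 + 0.27237961×0.263169 = 0.375246
  M+6: 0.49904078×0.237169 + 0.27237961×0.499662 = 0.254455
  M+8: 0.27237961×0.237169 = 0.064600
Scale to base peak (0.375246) = 100: 16.03 : 65.44 : 100.00 : 67.81 : 17.22

16.03 : 65.44 : 100.00 : 67.81 : 17.22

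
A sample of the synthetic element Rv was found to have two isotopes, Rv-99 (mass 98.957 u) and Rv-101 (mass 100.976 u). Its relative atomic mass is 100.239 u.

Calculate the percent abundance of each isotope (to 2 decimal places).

Rv-99: 36.50%, Rv-101: 63.50%

Let x be the fractional abundance of Rv-99; then Rv-101 has abundance 1 − x.
98.957·x + 100.976·(1 − x) = 100.239
(98.957 − 100.976)·x = 100.239 − 100.976
x = -0.737 / -2.019 = 0.36503 → 36.50% Rv-99, 63.50% Rv-101.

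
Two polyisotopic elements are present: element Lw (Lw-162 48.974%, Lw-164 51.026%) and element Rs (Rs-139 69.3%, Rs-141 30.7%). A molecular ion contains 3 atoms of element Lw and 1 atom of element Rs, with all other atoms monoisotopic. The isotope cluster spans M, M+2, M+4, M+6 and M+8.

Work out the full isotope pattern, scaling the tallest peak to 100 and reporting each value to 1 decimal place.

Element Lw pattern (n=3): 0.11746182 : 0.36715034 : 0.38253386 : 0.13285398
Element Rs pattern (n=1): 0.6930 : 0.3070
Convolve the two distributions (both contribute in 2-u steps):
  M: 0.11746182×0.6930 = 0.081401
  M+2: 0.11746182×0.3070 + 0.36715034×0.6930 = 0.290496
  M+4: 0.36715034×0.3070 + 0.38253386×0.6930 = 0.377811
  M+6: 0.38253386×0.3070 + 0.13285398×0.6930 = 0.209506
  M+8: 0.13285398×0.3070 = 0.040786
Scale to base peak (0.377811) = 100: 21.5 : 76.9 : 100.0 : 55.5 : 10.8

21.5 : 76.9 : 100.0 : 55.5 : 10.8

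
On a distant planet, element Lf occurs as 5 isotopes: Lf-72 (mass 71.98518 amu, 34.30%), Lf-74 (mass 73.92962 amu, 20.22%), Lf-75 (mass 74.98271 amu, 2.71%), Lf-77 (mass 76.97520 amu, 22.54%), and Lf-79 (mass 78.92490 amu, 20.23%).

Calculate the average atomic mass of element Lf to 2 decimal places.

The abundance-weighted mean is 0.3430 × 71.98518 + 0.2022 × 73.92962 + 0.0271 × 74.98271 + 0.2254 × 76.97520 + 0.2023 × 78.92490
= 24.690917 + 14.948569 + 2.032031 + 17.350210 + 15.966507 = 74.988234 amu

74.99 amu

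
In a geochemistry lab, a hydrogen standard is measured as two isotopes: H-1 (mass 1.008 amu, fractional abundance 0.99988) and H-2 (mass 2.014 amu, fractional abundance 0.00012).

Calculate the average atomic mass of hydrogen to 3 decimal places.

1.008 amu

The abundance-weighted mean is 0.99988 × 1.008 + 0.00012 × 2.014
= 1.0079 + 0.0002 = 1.0081 amu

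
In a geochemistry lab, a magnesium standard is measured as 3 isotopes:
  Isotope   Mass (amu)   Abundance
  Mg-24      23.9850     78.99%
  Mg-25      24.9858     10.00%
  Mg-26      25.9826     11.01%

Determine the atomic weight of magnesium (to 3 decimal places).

The abundance-weighted mean is 0.7899 × 23.9850 + 0.1000 × 24.9858 + 0.1101 × 25.9826
= 18.94575 + 2.49858 + 2.86068 = 24.30501 amu

24.305 amu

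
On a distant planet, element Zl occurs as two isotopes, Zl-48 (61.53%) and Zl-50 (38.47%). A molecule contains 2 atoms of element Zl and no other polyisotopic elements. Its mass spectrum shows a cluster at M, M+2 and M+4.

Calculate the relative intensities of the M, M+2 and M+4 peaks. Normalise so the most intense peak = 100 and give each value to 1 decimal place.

Expanding (0.6153 + 0.3847)^2:
P(M) = 0.6153^2 = 0.378594
P(M+2) = 2 × 0.6153^1 × 0.3847^1 = 0.473412
P(M+4) = 0.3847^2 = 0.147994
The M+2 peak is largest (0.473412); scaling to 100 gives 80.0 : 100.0 : 31.3.

80.0 : 100.0 : 31.3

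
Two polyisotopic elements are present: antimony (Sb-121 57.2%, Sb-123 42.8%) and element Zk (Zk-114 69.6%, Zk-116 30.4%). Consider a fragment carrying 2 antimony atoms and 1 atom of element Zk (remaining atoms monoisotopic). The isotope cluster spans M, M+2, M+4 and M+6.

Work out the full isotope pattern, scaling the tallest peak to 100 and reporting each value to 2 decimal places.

Antimony pattern (n=2): 0.327184 : 0.489632 : 0.183184
Element Zk pattern (n=1): 0.6960 : 0.3040
Convolve the two distributions (both contribute in 2-u steps):
  M: 0.327184×0.6960 = 0.227720
  M+2: 0.327184×0.3040 + 0.489632×0.6960 = 0.440248
  M+4: 0.489632×0.3040 + 0.183184×0.6960 = 0.276344
  M+6: 0.183184×0.3040 = 0.055688
Scale to base peak (0.440248) = 100: 51.73 : 100.00 : 62.77 : 12.65

51.73 : 100.00 : 62.77 : 12.65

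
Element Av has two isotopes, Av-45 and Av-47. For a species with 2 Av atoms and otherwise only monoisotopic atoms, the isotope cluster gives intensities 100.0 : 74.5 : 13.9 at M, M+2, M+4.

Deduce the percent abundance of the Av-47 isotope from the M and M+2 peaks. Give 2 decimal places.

27.14%

Write p for the Av-45 fraction. I(M+2)/I(M) = [C(2,1)·p^1·(1−p)] / p^2 = 2·(1−p)/p = 74.5/100.0 = 0.7450
(1−p)/p = 0.7450/2 = 0.3725  ⇒  p = 1/(1 + 0.3725) = 0.7286
Av-45: 72.86%, Av-47: 27.14%.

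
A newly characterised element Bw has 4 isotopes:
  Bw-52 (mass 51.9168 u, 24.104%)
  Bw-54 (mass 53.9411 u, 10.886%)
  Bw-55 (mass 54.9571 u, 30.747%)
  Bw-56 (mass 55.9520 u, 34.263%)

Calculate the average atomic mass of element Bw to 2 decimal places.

54.45 u

The abundance-weighted mean is 0.24104 × 51.9168 + 0.10886 × 53.9411 + 0.30747 × 54.9571 + 0.34263 × 55.9520
= 12.51403 + 5.87203 + 16.89766 + 19.17083 = 54.45455 u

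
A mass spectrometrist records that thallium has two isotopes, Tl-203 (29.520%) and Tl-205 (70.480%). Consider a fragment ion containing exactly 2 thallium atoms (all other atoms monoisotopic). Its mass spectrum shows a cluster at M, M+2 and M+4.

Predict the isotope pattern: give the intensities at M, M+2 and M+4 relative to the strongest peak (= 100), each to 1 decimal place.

17.5 : 83.8 : 100.0

The 2 Tl atoms are independent, so intensities follow the terms of (0.29520 + 0.70480)^2.
P(M) = 0.29520^2 = 0.087143
P(M+2) = 2 × 0.29520^1 × 0.70480^1 = 0.416114
P(M+4) = 0.70480^2 = 0.496743
The M+4 peak is largest (0.496743); scaling to 100 gives 17.5 : 83.8 : 100.0.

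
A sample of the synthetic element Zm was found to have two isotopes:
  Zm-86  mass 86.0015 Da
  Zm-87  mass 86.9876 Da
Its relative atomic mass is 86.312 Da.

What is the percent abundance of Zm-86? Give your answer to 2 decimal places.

68.51%

Writing the weighted mean with unknown fraction x of Zm-86:
86.0015·x + 86.9876·(1 − x) = 86.312
(86.0015 − 86.9876)·x = 86.312 − 86.9876
x = -0.6756 / -0.9861 = 0.68512 → 68.51% Zm-86, 31.49% Zm-87.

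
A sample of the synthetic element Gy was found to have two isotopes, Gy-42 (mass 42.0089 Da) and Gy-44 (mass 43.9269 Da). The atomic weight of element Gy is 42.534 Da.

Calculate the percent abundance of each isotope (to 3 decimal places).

Gy-42: 72.623%, Gy-44: 27.377%

Writing the weighted mean with unknown fraction x of Gy-42:
42.0089·x + 43.9269·(1 − x) = 42.534
(42.0089 − 43.9269)·x = 42.534 − 43.9269
x = -1.3929 / -1.9180 = 0.72623 → 72.623% Gy-42, 27.377% Gy-44.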